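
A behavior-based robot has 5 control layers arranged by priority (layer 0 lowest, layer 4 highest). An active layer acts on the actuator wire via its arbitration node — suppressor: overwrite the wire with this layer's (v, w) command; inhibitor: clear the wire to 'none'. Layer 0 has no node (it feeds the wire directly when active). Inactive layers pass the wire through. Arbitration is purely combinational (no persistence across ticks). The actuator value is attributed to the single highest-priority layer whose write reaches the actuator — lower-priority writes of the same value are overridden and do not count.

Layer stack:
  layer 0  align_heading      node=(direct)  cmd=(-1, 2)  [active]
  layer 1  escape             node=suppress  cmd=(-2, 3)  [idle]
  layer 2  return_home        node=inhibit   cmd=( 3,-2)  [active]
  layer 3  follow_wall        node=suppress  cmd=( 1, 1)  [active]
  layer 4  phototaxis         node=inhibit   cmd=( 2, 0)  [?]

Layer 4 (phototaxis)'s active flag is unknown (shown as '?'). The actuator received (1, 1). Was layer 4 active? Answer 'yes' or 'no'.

no

If layer 4 is active=yes:
  actuator would be none
If layer 4 is active=no:
  actuator would be (1, 1)
Observed (1, 1), so layer 4 was idle.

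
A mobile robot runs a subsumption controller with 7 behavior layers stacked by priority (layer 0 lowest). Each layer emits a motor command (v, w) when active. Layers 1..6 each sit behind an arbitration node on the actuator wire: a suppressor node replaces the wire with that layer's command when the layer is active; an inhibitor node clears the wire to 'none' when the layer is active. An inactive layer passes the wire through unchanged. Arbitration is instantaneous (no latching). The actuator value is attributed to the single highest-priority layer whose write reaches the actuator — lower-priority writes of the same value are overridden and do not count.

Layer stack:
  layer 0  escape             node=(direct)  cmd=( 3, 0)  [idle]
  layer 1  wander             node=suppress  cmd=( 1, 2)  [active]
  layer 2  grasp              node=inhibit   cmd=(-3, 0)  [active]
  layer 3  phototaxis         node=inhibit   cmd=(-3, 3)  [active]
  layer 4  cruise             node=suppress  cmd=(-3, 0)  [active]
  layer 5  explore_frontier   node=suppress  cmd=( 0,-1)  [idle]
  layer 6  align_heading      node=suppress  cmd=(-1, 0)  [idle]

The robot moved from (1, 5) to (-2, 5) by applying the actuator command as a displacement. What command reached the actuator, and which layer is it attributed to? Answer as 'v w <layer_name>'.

-3 0 cruise

displacement = (-2, 5) − (1, 5) = (-3, 0)
L0 escape: idle → wire = none
L1 wander: active, suppressor → wire = (1, 2)
L2 grasp: active, inhibitor → wire = none
L3 phototaxis: active, inhibitor → wire = none
L4 cruise: active, suppressor → wire = (-3, 0)
L5 explore_frontier: idle → wire stays (-3, 0)
L6 align_heading: idle → wire stays (-3, 0)
actuator = (-3, 0) — from layer 4 (cruise)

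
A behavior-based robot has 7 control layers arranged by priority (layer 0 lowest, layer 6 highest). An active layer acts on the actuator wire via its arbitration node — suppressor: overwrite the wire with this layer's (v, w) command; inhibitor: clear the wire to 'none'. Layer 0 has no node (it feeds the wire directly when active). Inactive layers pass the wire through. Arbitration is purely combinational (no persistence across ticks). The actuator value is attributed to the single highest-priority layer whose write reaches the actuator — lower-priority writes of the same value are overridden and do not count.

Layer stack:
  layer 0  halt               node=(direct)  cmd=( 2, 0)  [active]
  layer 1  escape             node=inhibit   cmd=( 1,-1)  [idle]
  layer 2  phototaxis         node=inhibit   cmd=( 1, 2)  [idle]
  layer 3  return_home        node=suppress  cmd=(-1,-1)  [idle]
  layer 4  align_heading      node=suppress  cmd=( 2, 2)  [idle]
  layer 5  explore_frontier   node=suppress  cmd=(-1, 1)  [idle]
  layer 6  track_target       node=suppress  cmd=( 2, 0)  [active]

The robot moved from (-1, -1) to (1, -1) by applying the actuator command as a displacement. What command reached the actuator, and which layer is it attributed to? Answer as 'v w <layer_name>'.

2 0 track_target

displacement = (1, -1) − (-1, -1) = (2, 0)
layer 0 (halt) active — direct: (2, 0)
layer 1 (escape) idle — unchanged: (2, 0)
layer 2 (phototaxis) idle — unchanged: (2, 0)
layer 3 (return_home) idle — unchanged: (2, 0)
layer 4 (align_heading) idle — unchanged: (2, 0)
layer 5 (explore_frontier) idle — unchanged: (2, 0)
layer 6 (track_target) active — suppresses: (2, 0)
→ actuator (2, 0) — from layer 6 (track_target)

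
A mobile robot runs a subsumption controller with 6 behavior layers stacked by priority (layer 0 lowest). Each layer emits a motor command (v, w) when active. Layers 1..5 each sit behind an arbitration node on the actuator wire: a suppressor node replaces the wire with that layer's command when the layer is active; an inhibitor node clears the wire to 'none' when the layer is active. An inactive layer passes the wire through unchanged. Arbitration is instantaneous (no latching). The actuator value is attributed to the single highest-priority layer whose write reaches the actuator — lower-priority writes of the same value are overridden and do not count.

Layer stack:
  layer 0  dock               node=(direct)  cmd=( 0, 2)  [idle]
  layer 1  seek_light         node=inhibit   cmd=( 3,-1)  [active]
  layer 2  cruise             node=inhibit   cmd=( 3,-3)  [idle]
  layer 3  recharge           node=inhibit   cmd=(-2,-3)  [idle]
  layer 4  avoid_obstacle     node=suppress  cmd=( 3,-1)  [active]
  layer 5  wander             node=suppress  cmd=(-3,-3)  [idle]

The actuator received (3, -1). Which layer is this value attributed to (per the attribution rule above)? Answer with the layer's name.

[0] dock off; wire := none
[1] seek_light on (inhibit); wire := none
[2] cruise off; pass none
[3] recharge off; pass none
[4] avoid_obstacle on (suppress); wire := (3, -1)
[5] wander off; pass (3, -1)
output (3, -1)
last writer: layer 4 = avoid_obstacle

avoid_obstacle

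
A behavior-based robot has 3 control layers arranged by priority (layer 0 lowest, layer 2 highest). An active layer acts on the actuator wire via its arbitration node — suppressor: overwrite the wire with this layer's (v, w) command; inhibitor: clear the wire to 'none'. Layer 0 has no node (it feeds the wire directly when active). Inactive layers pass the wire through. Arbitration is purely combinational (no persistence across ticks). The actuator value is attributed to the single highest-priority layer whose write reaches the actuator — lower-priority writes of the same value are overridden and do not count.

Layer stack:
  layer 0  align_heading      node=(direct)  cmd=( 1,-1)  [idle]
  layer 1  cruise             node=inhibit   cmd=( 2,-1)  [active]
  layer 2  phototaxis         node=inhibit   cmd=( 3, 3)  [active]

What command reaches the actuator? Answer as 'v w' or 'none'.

layer 0 (align_heading) idle — none
layer 1 (cruise) active — inhibits: none
layer 2 (phototaxis) active — inhibits: none
→ actuator none

none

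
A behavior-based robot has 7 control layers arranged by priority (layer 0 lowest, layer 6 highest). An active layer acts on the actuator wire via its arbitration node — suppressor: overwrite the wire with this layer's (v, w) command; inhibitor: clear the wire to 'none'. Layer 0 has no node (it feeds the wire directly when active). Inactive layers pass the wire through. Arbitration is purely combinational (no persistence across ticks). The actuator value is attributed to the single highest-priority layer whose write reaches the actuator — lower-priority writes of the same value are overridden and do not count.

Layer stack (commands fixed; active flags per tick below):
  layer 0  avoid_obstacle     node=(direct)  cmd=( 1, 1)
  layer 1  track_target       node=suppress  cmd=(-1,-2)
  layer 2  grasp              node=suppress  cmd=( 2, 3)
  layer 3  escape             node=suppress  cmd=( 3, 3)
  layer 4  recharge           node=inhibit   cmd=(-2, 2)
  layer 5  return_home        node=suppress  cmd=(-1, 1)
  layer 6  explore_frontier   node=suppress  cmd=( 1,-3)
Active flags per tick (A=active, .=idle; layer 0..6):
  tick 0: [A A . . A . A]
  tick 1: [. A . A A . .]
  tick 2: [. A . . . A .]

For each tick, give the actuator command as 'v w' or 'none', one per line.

1 -3
none
-1 1

tick 0:
  L0 avoid_obstacle: active, feeds wire = (1, 1)
  L1 track_target: active, suppressor → wire = (-1, -2)
  L2 grasp: idle → wire stays (-1, -2)
  L3 escape: idle → wire stays (-1, -2)
  L4 recharge: active, inhibitor → wire = none
  L5 return_home: idle → wire stays none
  L6 explore_frontier: active, suppressor → wire = (1, -3)
  actuator = (1, -3)
tick 1:
  L0 avoid_obstacle: idle → wire = none
  L1 track_target: active, suppressor → wire = (-1, -2)
  L2 grasp: idle → wire stays (-1, -2)
  L3 escape: active, suppressor → wire = (3, 3)
  L4 recharge: active, inhibitor → wire = none
  L5 return_home: idle → wire stays none
  L6 explore_frontier: idle → wire stays none
  actuator = none
tick 2:
  L0 avoid_obstacle: idle → wire = none
  L1 track_target: active, suppressor → wire = (-1, -2)
  L2 grasp: idle → wire stays (-1, -2)
  L3 escape: idle → wire stays (-1, -2)
  L4 recharge: idle → wire stays (-1, -2)
  L5 return_home: active, suppressor → wire = (-1, 1)
  L6 explore_frontier: idle → wire stays (-1, 1)
  actuator = (-1, 1)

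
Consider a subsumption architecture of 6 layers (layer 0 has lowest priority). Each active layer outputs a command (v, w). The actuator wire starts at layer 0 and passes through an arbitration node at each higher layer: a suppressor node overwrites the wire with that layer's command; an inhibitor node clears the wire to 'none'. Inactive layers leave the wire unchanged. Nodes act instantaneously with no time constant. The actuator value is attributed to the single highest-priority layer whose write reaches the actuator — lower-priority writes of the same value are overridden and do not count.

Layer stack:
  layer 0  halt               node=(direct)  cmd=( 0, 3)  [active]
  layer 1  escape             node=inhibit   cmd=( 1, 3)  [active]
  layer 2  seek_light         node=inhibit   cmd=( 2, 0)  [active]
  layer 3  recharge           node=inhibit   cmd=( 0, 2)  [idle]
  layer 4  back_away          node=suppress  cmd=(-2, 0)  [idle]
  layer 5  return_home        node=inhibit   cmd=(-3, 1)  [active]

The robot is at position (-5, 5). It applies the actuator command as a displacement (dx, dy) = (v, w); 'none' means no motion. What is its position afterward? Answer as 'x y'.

[0] halt on; wire := (0, 3)
[1] escape on (inhibit); wire := none
[2] seek_light on (inhibit); wire := none
[3] recharge off; pass none
[4] back_away off; pass none
[5] return_home on (inhibit); wire := none
output none
position: (-5, 5) + none = (-5, 5)

-5 5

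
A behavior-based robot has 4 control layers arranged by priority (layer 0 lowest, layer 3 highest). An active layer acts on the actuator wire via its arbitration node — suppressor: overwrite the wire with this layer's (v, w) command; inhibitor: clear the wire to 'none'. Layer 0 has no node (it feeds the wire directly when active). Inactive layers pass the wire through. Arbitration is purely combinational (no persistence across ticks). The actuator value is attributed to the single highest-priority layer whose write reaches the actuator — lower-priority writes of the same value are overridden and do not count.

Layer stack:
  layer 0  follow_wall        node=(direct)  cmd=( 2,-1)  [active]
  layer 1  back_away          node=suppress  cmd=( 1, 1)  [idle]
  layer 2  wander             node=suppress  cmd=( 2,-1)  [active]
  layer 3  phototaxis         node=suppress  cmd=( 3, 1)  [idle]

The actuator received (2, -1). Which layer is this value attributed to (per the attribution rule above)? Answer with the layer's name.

wander

layer 0 (follow_wall) active — direct: (2, -1)
layer 1 (back_away) idle — unchanged: (2, -1)
layer 2 (wander) active — suppresses: (2, -1)
layer 3 (phototaxis) idle — unchanged: (2, -1)
→ actuator (2, -1)
last writer: layer 2 = wander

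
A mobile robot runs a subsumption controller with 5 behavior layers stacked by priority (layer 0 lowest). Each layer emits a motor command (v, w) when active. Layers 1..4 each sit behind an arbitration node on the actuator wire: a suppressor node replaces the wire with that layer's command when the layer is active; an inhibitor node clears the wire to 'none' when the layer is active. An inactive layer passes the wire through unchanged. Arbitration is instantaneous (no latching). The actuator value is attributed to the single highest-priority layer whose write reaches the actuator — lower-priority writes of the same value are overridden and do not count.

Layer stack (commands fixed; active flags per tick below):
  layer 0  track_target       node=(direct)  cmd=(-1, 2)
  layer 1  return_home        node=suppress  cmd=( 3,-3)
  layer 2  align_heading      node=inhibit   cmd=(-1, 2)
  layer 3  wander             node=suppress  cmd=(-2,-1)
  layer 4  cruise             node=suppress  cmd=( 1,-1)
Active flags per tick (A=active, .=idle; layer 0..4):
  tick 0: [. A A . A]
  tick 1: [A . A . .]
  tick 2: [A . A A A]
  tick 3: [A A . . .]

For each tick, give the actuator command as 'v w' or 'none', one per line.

1 -1
none
1 -1
3 -3

tick 0:
  layer 0 (track_target) idle — none
  layer 1 (return_home) active — suppresses: (3, -3)
  layer 2 (align_heading) active — inhibits: none
  layer 3 (wander) idle — unchanged: none
  layer 4 (cruise) active — suppresses: (1, -1)
  → actuator (1, -1)
tick 1:
  layer 0 (track_target) active — direct: (-1, 2)
  layer 1 (return_home) idle — unchanged: (-1, 2)
  layer 2 (align_heading) active — inhibits: none
  layer 3 (wander) idle — unchanged: none
  layer 4 (cruise) idle — unchanged: none
  → actuator none
tick 2:
  layer 0 (track_target) active — direct: (-1, 2)
  layer 1 (return_home) idle — unchanged: (-1, 2)
  layer 2 (align_heading) active — inhibits: none
  layer 3 (wander) active — suppresses: (-2, -1)
  layer 4 (cruise) active — suppresses: (1, -1)
  → actuator (1, -1)
tick 3:
  layer 0 (track_target) active — direct: (-1, 2)
  layer 1 (return_home) active — suppresses: (3, -3)
  layer 2 (align_heading) idle — unchanged: (3, -3)
  layer 3 (wander) idle — unchanged: (3, -3)
  layer 4 (cruise) idle — unchanged: (3, -3)
  → actuator (3, -3)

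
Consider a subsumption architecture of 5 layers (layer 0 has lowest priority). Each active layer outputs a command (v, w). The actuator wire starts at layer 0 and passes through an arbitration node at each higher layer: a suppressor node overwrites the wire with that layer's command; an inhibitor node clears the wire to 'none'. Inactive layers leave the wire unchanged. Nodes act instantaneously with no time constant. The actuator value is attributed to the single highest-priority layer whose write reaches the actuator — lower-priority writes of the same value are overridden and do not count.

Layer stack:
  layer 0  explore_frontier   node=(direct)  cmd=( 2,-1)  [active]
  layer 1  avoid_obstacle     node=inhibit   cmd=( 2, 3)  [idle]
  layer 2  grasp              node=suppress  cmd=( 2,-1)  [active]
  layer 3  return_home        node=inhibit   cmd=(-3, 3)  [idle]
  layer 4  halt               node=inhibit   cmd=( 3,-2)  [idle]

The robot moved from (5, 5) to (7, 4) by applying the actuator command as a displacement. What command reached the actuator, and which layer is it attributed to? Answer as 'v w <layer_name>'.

2 -1 grasp

displacement = (7, 4) − (5, 5) = (2, -1)
[0] explore_frontier on; wire := (2, -1)
[1] avoid_obstacle off; pass (2, -1)
[2] grasp on (suppress); wire := (2, -1)
[3] return_home off; pass (2, -1)
[4] halt off; pass (2, -1)
output (2, -1) — from layer 2 (grasp)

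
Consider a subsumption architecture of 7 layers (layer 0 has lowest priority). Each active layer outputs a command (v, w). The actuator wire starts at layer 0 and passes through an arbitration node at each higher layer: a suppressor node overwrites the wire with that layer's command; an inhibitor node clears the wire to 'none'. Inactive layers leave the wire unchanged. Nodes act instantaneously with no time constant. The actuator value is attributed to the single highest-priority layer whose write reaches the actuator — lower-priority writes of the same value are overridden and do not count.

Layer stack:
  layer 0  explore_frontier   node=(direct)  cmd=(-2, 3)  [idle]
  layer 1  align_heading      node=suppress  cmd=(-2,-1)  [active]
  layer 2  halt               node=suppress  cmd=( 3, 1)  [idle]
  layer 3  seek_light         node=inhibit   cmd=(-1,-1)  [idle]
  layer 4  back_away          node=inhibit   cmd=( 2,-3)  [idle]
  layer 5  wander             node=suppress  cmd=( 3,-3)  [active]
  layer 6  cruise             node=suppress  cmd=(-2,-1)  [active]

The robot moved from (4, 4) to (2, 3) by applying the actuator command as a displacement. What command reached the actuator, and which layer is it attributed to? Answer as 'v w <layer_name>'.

-2 -1 cruise

displacement = (2, 3) − (4, 4) = (-2, -1)
L0 explore_frontier: idle → wire = none
L1 align_heading: active, suppressor → wire = (-2, -1)
L2 halt: idle → wire stays (-2, -1)
L3 seek_light: idle → wire stays (-2, -1)
L4 back_away: idle → wire stays (-2, -1)
L5 wander: active, suppressor → wire = (3, -3)
L6 cruise: active, suppressor → wire = (-2, -1)
actuator = (-2, -1) — from layer 6 (cruise)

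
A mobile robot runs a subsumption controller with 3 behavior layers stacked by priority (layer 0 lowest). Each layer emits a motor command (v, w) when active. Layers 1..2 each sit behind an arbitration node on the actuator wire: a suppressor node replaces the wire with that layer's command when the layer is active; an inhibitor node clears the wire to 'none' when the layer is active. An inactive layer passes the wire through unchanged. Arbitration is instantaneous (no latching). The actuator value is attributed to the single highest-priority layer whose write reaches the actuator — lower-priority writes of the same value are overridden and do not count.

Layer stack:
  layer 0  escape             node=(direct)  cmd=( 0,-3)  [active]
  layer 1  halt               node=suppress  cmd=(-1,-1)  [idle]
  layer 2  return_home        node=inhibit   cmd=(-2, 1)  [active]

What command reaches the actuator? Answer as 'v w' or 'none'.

[0] escape on; wire := (0, -3)
[1] halt off; pass (0, -3)
[2] return_home on (inhibit); wire := none
output none

none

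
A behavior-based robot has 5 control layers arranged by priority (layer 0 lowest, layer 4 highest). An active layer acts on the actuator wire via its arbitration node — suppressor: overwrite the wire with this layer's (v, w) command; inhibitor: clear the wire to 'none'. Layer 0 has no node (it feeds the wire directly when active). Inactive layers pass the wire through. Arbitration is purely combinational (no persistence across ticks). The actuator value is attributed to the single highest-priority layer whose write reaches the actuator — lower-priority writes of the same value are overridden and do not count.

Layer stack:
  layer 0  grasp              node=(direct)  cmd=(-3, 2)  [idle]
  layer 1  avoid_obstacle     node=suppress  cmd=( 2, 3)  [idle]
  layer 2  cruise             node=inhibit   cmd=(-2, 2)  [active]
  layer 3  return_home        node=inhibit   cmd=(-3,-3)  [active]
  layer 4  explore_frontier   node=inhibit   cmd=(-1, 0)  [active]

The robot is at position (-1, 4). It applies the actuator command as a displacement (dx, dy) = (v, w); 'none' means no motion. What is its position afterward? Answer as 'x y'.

[0] grasp off; wire := none
[1] avoid_obstacle off; pass none
[2] cruise on (inhibit); wire := none
[3] return_home on (inhibit); wire := none
[4] explore_frontier on (inhibit); wire := none
output none
position: (-1, 4) + none = (-1, 4)

-1 4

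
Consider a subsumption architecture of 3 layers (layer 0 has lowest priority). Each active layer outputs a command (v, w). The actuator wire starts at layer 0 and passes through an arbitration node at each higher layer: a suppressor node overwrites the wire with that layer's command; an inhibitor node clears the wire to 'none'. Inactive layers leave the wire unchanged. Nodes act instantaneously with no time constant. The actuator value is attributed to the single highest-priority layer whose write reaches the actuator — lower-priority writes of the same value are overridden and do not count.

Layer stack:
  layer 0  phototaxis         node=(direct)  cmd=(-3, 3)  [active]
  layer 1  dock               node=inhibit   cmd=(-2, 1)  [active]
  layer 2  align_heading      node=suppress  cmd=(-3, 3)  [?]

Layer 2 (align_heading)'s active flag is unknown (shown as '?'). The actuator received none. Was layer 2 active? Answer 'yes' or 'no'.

no

If layer 2 is active=yes:
  actuator would be (-3, 3)
If layer 2 is active=no:
  actuator would be none
Observed none, so layer 2 was idle.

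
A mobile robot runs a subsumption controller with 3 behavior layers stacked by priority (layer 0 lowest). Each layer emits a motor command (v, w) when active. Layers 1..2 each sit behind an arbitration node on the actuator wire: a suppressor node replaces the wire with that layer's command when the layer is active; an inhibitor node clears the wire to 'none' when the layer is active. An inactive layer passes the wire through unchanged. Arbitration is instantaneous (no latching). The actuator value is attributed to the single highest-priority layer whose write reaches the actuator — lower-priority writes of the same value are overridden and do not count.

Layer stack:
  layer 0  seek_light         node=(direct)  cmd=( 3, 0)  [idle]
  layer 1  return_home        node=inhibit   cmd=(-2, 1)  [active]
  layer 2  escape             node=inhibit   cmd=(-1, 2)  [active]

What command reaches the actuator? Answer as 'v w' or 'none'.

none

L0 seek_light: idle → wire = none
L1 return_home: active, inhibitor → wire = none
L2 escape: active, inhibitor → wire = none
actuator = none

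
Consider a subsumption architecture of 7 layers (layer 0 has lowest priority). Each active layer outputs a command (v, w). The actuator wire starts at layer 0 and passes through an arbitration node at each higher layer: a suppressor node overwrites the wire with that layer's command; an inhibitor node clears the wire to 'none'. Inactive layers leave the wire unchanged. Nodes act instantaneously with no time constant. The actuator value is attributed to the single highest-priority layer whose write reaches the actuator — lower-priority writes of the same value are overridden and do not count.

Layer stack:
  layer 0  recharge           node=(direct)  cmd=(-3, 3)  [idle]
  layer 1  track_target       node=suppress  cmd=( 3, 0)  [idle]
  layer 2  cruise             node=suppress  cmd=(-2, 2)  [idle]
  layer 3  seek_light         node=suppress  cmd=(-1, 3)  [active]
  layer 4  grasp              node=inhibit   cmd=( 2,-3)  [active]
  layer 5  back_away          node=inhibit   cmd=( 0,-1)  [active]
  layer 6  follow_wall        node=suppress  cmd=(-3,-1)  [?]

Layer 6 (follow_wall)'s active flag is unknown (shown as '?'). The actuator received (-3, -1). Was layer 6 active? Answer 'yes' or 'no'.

If layer 6 is active=yes:
  actuator would be (-3, -1)
If layer 6 is active=no:
  actuator would be none
Observed (-3, -1), so layer 6 was active.

yes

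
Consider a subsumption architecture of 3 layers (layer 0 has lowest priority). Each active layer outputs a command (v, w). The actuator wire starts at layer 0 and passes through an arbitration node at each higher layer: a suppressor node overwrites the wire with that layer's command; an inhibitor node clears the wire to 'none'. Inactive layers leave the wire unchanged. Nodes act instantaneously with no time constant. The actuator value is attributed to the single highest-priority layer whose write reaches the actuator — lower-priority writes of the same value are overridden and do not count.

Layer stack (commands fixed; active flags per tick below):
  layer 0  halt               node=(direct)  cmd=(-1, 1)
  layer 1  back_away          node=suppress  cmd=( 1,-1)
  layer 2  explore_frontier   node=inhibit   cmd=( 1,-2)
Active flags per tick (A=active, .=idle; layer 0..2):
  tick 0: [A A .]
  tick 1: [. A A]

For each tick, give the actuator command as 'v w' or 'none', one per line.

tick 0:
  [0] halt on; wire := (-1, 1)
  [1] back_away on (suppress); wire := (1, -1)
  [2] explore_frontier off; pass (1, -1)
  output (1, -1)
tick 1:
  [0] halt off; wire := none
  [1] back_away on (suppress); wire := (1, -1)
  [2] explore_frontier on (inhibit); wire := none
  output none

1 -1
none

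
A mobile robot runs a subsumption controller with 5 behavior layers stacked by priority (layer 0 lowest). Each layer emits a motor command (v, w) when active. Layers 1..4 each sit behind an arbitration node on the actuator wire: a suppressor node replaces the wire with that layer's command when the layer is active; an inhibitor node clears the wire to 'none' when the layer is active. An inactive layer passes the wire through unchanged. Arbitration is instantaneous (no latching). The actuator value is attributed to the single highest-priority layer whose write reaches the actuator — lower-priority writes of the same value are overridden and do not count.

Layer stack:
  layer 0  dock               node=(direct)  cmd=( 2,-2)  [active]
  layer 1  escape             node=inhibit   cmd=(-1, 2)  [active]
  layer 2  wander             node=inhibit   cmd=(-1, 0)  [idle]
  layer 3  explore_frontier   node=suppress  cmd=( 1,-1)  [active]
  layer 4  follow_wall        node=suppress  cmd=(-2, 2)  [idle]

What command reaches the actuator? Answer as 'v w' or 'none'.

layer 0 (dock) active — direct: (2, -2)
layer 1 (escape) active — inhibits: none
layer 2 (wander) idle — unchanged: none
layer 3 (explore_frontier) active — suppresses: (1, -1)
layer 4 (follow_wall) idle — unchanged: (1, -1)
→ actuator (1, -1)

1 -1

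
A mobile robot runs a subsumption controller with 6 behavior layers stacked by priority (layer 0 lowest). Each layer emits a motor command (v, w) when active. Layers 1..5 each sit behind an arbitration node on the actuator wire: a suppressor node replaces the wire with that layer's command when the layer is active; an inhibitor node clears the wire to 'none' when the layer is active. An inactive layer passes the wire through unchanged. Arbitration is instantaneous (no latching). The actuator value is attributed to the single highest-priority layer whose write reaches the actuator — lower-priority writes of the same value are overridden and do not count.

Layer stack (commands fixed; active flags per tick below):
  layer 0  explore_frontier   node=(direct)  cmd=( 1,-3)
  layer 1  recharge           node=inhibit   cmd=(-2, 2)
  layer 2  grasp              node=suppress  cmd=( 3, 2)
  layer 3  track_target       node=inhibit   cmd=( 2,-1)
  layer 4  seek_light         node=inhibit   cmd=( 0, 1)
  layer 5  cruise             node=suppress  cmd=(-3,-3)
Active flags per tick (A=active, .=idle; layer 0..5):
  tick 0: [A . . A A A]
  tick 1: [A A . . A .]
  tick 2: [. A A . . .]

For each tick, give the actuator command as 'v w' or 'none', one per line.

tick 0:
  layer 0 (explore_frontier) active — direct: (1, -3)
  layer 1 (recharge) idle — unchanged: (1, -3)
  layer 2 (grasp) idle — unchanged: (1, -3)
  layer 3 (track_target) active — inhibits: none
  layer 4 (seek_light) active — inhibits: none
  layer 5 (cruise) active — suppresses: (-3, -3)
  → actuator (-3, -3)
tick 1:
  layer 0 (explore_frontier) active — direct: (1, -3)
  layer 1 (recharge) active — inhibits: none
  layer 2 (grasp) idle — unchanged: none
  layer 3 (track_target) idle — unchanged: none
  layer 4 (seek_light) active — inhibits: none
  layer 5 (cruise) idle — unchanged: none
  → actuator none
tick 2:
  layer 0 (explore_frontier) idle — none
  layer 1 (recharge) active — inhibits: none
  layer 2 (grasp) active — suppresses: (3, 2)
  layer 3 (track_target) idle — unchanged: (3, 2)
  layer 4 (seek_light) idle — unchanged: (3, 2)
  layer 5 (cruise) idle — unchanged: (3, 2)
  → actuator (3, 2)

-3 -3
none
3 2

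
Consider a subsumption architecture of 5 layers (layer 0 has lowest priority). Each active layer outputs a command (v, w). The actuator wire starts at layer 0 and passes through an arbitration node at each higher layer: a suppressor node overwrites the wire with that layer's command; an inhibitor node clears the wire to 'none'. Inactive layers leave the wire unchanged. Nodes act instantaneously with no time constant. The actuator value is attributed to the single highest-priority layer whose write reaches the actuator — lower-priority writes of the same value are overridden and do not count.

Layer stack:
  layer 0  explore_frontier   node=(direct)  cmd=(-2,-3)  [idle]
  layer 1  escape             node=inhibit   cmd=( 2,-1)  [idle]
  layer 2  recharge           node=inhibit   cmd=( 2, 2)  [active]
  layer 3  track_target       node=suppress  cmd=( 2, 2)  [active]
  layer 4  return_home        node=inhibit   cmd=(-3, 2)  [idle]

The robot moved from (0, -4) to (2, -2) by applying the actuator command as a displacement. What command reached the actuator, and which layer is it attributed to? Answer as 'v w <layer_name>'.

2 2 track_target

displacement = (2, -2) − (0, -4) = (2, 2)
layer 0 (explore_frontier) idle — none
layer 1 (escape) idle — unchanged: none
layer 2 (recharge) active — inhibits: none
layer 3 (track_target) active — suppresses: (2, 2)
layer 4 (return_home) idle — unchanged: (2, 2)
→ actuator (2, 2) — from layer 3 (track_target)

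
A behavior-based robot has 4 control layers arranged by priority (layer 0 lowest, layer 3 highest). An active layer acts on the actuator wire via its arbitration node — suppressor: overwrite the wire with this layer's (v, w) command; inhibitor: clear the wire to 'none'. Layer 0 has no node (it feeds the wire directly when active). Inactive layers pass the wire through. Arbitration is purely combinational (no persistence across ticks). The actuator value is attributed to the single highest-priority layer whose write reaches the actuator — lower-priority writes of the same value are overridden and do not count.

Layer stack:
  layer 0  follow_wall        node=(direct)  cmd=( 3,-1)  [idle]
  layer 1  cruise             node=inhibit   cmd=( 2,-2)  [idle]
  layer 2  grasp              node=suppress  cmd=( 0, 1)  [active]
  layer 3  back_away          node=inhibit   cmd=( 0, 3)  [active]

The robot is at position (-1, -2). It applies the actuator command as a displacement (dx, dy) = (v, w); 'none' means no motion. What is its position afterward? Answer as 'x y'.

L0 follow_wall: idle → wire = none
L1 cruise: idle → wire stays none
L2 grasp: active, suppressor → wire = (0, 1)
L3 back_away: active, inhibitor → wire = none
actuator = none
position: (-1, -2) + none = (-1, -2)

-1 -2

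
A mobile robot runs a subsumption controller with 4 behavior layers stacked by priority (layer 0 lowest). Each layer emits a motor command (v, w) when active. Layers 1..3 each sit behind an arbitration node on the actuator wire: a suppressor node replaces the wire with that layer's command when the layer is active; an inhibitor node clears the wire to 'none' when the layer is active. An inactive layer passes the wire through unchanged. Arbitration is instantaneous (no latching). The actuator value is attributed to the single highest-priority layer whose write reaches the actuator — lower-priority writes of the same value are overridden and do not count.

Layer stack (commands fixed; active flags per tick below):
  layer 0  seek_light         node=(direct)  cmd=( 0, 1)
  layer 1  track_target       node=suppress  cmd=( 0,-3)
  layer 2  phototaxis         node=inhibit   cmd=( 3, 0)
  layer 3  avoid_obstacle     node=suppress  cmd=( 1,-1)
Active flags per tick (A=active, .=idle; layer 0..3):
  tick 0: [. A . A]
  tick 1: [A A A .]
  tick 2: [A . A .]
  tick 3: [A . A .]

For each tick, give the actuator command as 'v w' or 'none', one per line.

tick 0:
  [0] seek_light off; wire := none
  [1] track_target on (suppress); wire := (0, -3)
  [2] phototaxis off; pass (0, -3)
  [3] avoid_obstacle on (suppress); wire := (1, -1)
  output (1, -1)
tick 1:
  [0] seek_light on; wire := (0, 1)
  [1] track_target on (suppress); wire := (0, -3)
  [2] phototaxis on (inhibit); wire := none
  [3] avoid_obstacle off; pass none
  output none
tick 2:
  [0] seek_light on; wire := (0, 1)
  [1] track_target off; pass (0, 1)
  [2] phototaxis on (inhibit); wire := none
  [3] avoid_obstacle off; pass none
  output none
tick 3:
  [0] seek_light on; wire := (0, 1)
  [1] track_target off; pass (0, 1)
  [2] phototaxis on (inhibit); wire := none
  [3] avoid_obstacle off; pass none
  output none

1 -1
none
none
none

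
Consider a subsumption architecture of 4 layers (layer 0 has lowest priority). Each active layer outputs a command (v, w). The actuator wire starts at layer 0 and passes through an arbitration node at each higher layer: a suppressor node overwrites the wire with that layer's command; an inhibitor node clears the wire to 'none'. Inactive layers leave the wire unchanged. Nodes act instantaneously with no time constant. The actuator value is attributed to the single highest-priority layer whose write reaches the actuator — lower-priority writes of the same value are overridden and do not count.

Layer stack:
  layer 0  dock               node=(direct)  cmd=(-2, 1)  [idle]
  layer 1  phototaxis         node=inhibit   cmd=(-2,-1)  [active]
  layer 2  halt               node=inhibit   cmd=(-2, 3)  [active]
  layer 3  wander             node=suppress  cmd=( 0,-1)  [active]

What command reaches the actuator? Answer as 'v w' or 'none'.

[0] dock off; wire := none
[1] phototaxis on (inhibit); wire := none
[2] halt on (inhibit); wire := none
[3] wander on (suppress); wire := (0, -1)
output (0, -1)

0 -1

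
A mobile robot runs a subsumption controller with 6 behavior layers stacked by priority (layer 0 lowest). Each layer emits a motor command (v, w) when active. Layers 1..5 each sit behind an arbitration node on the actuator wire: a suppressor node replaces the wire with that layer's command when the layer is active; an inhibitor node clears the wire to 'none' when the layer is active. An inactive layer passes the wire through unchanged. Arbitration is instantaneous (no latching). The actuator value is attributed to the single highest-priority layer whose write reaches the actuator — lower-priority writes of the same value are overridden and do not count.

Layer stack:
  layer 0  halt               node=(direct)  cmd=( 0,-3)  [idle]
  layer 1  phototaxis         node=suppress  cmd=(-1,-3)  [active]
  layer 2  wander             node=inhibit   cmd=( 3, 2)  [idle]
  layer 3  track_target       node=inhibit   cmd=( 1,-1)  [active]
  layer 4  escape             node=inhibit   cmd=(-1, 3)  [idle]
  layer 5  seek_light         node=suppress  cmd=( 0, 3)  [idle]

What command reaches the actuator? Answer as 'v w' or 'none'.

none

[0] halt off; wire := none
[1] phototaxis on (suppress); wire := (-1, -3)
[2] wander off; pass (-1, -3)
[3] track_target on (inhibit); wire := none
[4] escape off; pass none
[5] seek_light off; pass none
output none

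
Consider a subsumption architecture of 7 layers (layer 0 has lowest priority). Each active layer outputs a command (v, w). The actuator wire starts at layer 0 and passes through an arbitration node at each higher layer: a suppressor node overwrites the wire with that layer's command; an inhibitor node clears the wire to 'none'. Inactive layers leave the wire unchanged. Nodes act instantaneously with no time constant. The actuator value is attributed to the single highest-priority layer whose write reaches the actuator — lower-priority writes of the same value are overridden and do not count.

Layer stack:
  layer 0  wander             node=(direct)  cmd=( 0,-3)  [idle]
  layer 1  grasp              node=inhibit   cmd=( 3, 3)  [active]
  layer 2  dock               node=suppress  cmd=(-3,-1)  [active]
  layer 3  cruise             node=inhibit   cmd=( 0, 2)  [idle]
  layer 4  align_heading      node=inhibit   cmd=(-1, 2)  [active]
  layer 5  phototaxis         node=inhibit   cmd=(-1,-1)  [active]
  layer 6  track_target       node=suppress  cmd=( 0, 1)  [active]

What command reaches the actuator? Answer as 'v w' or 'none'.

L0 wander: idle → wire = none
L1 grasp: active, inhibitor → wire = none
L2 dock: active, suppressor → wire = (-3, -1)
L3 cruise: idle → wire stays (-3, -1)
L4 align_heading: active, inhibitor → wire = none
L5 phototaxis: active, inhibitor → wire = none
L6 track_target: active, suppressor → wire = (0, 1)
actuator = (0, 1)

0 1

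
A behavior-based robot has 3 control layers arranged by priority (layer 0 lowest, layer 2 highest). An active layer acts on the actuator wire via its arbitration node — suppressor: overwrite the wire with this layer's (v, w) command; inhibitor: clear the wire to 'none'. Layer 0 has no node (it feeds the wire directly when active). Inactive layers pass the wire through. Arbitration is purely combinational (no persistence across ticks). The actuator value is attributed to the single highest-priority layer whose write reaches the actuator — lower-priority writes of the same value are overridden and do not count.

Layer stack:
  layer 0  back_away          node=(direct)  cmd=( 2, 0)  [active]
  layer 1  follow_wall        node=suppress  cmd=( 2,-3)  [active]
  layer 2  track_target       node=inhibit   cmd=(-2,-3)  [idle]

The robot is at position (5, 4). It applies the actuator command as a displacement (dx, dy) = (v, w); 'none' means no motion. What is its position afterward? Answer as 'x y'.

L0 back_away: active, feeds wire = (2, 0)
L1 follow_wall: active, suppressor → wire = (2, -3)
L2 track_target: idle → wire stays (2, -3)
actuator = (2, -3)
position: (5, 4) + (2, -3) = (7, 1)

7 1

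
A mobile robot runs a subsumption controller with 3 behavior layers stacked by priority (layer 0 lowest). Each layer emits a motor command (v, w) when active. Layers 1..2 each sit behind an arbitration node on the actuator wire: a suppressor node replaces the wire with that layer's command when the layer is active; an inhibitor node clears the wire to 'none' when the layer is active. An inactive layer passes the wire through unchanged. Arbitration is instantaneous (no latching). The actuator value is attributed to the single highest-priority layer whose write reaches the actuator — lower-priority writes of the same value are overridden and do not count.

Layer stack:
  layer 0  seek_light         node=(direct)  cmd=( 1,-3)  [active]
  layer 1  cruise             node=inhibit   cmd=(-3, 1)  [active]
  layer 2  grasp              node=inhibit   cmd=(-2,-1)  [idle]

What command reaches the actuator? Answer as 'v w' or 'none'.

[0] seek_light on; wire := (1, -3)
[1] cruise on (inhibit); wire := none
[2] grasp off; pass none
output none

none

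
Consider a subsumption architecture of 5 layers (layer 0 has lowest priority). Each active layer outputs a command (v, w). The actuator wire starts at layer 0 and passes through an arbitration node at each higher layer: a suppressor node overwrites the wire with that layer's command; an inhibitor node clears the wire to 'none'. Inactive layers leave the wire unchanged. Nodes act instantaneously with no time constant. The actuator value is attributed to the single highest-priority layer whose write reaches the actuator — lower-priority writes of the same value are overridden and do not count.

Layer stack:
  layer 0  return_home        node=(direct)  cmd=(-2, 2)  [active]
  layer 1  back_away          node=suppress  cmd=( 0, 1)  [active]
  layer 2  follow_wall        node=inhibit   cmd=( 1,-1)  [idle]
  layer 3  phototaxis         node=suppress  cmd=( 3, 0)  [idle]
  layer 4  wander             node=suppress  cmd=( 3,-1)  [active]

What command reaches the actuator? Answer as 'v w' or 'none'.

3 -1

[0] return_home on; wire := (-2, 2)
[1] back_away on (suppress); wire := (0, 1)
[2] follow_wall off; pass (0, 1)
[3] phototaxis off; pass (0, 1)
[4] wander on (suppress); wire := (3, -1)
output (3, -1)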